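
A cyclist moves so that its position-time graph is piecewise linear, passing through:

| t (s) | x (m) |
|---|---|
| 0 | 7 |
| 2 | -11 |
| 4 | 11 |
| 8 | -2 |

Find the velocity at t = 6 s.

Velocity is the slope of the x-t graph on 4–8 s: (-2 − 11)/(8 − 4) = -3.25 m/s.

-3.25 m/s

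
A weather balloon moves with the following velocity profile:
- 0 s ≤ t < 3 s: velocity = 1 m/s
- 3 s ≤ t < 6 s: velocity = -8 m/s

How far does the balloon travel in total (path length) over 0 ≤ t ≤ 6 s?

Total distance travelled is ∫|v| dt — sum the magnitudes of each area piece.
0–3 s: |1| × 3 = 3 m
3–6 s: |-8| × 3 = 24 m
Total distance = 27 m

27 m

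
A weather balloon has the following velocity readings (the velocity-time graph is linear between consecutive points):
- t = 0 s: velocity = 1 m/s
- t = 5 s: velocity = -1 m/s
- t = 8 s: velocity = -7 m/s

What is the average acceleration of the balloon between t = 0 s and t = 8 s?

Average acceleration = Δv/Δt = (-7 − 1)/(8 − 0) = -1 m/s².

-1 m/s²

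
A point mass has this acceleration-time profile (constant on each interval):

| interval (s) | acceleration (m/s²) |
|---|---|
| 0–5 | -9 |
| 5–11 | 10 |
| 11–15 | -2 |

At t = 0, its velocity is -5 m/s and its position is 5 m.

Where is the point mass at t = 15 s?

-228.5 m

On each constant-a segment, Δv = aΔt and Δx = v₀Δt + ½aΔt²; chain segment to segment.
0–5 s: v starts -5 m/s; Δx = -5·5 + ½·-9·5² = -137.5 m; v ends -50 m/s.
5–11 s: v starts -50 m/s; Δx = -50·6 + ½·10·6² = -120 m; v ends 10 m/s.
11–15 s: v starts 10 m/s; Δx = 10·4 + ½·-2·4² = 24 m; v ends 2 m/s.
x(15) = 5 + Σ Δx = -228.5 m.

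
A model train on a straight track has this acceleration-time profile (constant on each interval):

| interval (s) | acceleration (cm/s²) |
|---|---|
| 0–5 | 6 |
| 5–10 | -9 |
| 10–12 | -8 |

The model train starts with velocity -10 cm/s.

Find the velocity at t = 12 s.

-41 cm/s

Δv equals the area under the a-t graph; then v = v₀ + Δv.
0–5 s: 6 × 5 = 30 cm/s
5–10 s: -9 × 5 = -45 cm/s
10–12 s: -8 × 2 = -16 cm/s
Δv = -31 cm/s, so v(12) = -10 + (-31) = -41 cm/s.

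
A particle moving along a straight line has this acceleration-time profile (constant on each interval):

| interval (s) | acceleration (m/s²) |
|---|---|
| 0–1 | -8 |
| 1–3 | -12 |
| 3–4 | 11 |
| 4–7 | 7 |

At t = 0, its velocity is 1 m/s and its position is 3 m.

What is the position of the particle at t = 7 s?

On each constant-a segment, Δv = aΔt and Δx = v₀Δt + ½aΔt²; chain segment to segment.
0–1 s: v starts 1 m/s; Δx = 1·1 + ½·-8·1² = -3 m; v ends -7 m/s.
1–3 s: v starts -7 m/s; Δx = -7·2 + ½·-12·2² = -38 m; v ends -31 m/s.
3–4 s: v starts -31 m/s; Δx = -31·1 + ½·11·1² = -25.5 m; v ends -20 m/s.
4–7 s: v starts -20 m/s; Δx = -20·3 + ½·7·3² = -28.5 m; v ends 1 m/s.
x(7) = 3 + Σ Δx = -92 m.

-92 m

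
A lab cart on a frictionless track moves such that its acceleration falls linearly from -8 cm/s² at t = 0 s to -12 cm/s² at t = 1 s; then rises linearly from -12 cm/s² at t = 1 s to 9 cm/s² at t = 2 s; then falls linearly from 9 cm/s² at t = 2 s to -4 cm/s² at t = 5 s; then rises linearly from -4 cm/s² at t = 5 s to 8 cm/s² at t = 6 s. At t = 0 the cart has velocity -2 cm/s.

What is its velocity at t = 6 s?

-4 cm/s

Δv equals the area under the a-t graph; then v = v₀ + Δv.
0–1 s: ½(-8 + -12)(1) = -10 cm/s
1–2 s: ½(-12 + 9)(1) = -1.5 cm/s
2–5 s: ½(9 + -4)(3) = 7.5 cm/s
5–6 s: ½(-4 + 8)(1) = 2 cm/s
Δv = -2 cm/s, so v(6) = -2 + (-2) = -4 cm/s.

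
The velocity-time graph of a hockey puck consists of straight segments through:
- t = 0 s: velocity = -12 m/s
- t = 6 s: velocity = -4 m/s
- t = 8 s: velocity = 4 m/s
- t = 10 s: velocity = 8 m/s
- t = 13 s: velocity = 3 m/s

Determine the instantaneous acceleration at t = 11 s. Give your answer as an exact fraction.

-5/3 m/s²

Acceleration is the slope of the v-t graph on 10–13 s: (3 − 8)/(13 − 10) = -5/3 m/s².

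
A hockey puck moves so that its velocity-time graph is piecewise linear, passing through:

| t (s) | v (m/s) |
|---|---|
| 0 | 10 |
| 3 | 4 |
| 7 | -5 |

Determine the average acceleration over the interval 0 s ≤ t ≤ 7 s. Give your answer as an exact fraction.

-15/7 m/s²

Average acceleration = Δv/Δt = (-5 − 10)/(7 − 0) = -15/7 m/s².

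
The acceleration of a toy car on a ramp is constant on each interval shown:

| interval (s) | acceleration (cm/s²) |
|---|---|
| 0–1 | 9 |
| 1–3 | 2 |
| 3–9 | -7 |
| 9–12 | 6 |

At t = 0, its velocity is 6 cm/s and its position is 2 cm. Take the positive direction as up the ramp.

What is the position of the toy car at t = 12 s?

On each constant-a segment, Δv = aΔt and Δx = v₀Δt + ½aΔt²; chain segment to segment.
0–1 s: v starts 6 cm/s; Δx = 6·1 + ½·9·1² = 10.5 cm; v ends 15 cm/s.
1–3 s: v starts 15 cm/s; Δx = 15·2 + ½·2·2² = 34 cm; v ends 19 cm/s.
3–9 s: v starts 19 cm/s; Δx = 19·6 + ½·-7·6² = -12 cm; v ends -23 cm/s.
9–12 s: v starts -23 cm/s; Δx = -23·3 + ½·6·3² = -42 cm; v ends -5 cm/s.
x(12) = 2 + Σ Δx = -7.5 cm.

-7.5 cm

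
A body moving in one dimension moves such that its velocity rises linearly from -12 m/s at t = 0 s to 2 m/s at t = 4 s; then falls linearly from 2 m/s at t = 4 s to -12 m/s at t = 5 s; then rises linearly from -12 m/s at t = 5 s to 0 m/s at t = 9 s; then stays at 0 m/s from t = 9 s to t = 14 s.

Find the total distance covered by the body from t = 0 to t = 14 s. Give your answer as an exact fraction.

Total distance travelled is ∫|v| dt — sum the magnitudes of each area piece.
0–4 s: v = 0 at t = 24/7 s; triangle areas 144/7 + 4/7 = 148/7 m
4–5 s: v = 0 at t = 29/7 s; triangle areas 1/7 + 36/7 = 37/7 m
5–9 s: |½(-12 + 0)(4)| = 24 m
9–14 s: |0| × 5 = 0 m
Total distance = 353/7 m

353/7 m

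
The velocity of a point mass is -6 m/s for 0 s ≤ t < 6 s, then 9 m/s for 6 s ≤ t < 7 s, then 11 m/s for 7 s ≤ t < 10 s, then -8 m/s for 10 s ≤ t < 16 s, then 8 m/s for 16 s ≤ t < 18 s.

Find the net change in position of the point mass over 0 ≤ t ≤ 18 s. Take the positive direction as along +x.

-26 m

Displacement is the signed area under the v-t curve.
0–6 s: -6 × 6 = -36 m
6–7 s: 9 × 1 = 9 m
7–10 s: 11 × 3 = 33 m
10–16 s: -8 × 6 = -48 m
16–18 s: 8 × 2 = 16 m
Net displacement = -26 m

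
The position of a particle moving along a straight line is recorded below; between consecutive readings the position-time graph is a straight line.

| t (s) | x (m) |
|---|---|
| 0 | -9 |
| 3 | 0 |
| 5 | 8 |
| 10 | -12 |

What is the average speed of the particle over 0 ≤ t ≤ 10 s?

3.7 m/s

Average speed = (total path length)/(elapsed time); on a piecewise-linear x-t graph the path length is Σ|Δx|.
0–3 s: |Δx| = |0 − -9| = 9 m
3–5 s: |Δx| = |8 − 0| = 8 m
5–10 s: |Δx| = |-12 − 8| = 20 m
Total path = 37 m; average speed = 37/10 = 3.7 m/s.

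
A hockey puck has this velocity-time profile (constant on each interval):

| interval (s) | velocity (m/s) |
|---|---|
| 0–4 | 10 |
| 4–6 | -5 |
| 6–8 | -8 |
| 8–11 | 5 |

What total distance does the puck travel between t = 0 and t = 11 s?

81 m

Distance (not displacement) is the total path length: add the absolute areas under v-t.
0–4 s: |10| × 4 = 40 m
4–6 s: |-5| × 2 = 10 m
6–8 s: |-8| × 2 = 16 m
8–11 s: |5| × 3 = 15 m
Total distance = 81 m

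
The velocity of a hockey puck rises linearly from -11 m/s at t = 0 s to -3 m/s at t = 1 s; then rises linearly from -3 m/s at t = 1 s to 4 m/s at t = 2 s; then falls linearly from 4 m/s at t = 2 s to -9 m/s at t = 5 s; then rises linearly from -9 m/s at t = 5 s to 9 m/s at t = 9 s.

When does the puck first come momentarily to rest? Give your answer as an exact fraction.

v changes sign on 1–2 s (from -3 to 4); the graph is linear there, so v = 0 at t = 1 + (3)·(2 − 1)/(4 − -3) = 10/7 s.

t = 10/7 s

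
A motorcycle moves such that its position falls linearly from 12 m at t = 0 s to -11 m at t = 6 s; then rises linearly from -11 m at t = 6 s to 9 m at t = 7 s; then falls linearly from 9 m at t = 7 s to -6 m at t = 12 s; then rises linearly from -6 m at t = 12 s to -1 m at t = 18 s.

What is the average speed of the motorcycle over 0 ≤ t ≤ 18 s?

Average speed = (total path length)/(elapsed time); on a piecewise-linear x-t graph the path length is Σ|Δx|.
0–6 s: |Δx| = |-11 − 12| = 23 m
6–7 s: |Δx| = |9 − -11| = 20 m
7–12 s: |Δx| = |-6 − 9| = 15 m
12–18 s: |Δx| = |-1 − -6| = 5 m
Total path = 63 m; average speed = 63/18 = 3.5 m/s.

3.5 m/s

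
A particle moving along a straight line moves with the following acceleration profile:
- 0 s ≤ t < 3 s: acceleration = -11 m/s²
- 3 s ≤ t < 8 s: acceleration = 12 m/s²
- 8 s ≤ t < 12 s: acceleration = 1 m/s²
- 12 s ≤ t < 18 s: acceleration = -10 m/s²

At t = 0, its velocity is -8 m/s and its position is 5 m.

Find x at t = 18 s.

-81.5 m

On each constant-a segment, Δv = aΔt and Δx = v₀Δt + ½aΔt²; chain segment to segment.
0–3 s: v starts -8 m/s; Δx = -8·3 + ½·-11·3² = -73.5 m; v ends -41 m/s.
3–8 s: v starts -41 m/s; Δx = -41·5 + ½·12·5² = -55 m; v ends 19 m/s.
8–12 s: v starts 19 m/s; Δx = 19·4 + ½·1·4² = 84 m; v ends 23 m/s.
12–18 s: v starts 23 m/s; Δx = 23·6 + ½·-10·6² = -42 m; v ends -37 m/s.
x(18) = 5 + Σ Δx = -81.5 m.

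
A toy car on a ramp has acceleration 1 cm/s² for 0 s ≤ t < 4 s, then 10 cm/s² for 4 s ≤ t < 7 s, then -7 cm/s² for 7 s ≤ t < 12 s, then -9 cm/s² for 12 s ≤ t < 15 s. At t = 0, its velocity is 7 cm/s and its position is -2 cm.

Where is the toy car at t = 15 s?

On each constant-a segment, Δv = aΔt and Δx = v₀Δt + ½aΔt²; chain segment to segment.
0–4 s: v starts 7 cm/s; Δx = 7·4 + ½·1·4² = 36 cm; v ends 11 cm/s.
4–7 s: v starts 11 cm/s; Δx = 11·3 + ½·10·3² = 78 cm; v ends 41 cm/s.
7–12 s: v starts 41 cm/s; Δx = 41·5 + ½·-7·5² = 117.5 cm; v ends 6 cm/s.
12–15 s: v starts 6 cm/s; Δx = 6·3 + ½·-9·3² = -22.5 cm; v ends -21 cm/s.
x(15) = -2 + Σ Δx = 207 cm.

207 cm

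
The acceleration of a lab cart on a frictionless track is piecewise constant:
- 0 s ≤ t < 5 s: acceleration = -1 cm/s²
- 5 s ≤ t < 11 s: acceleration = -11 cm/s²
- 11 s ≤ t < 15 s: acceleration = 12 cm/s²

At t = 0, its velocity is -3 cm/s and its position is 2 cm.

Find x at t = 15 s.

-471.5 cm

On each constant-a segment, Δv = aΔt and Δx = v₀Δt + ½aΔt²; chain segment to segment.
0–5 s: v starts -3 cm/s; Δx = -3·5 + ½·-1·5² = -27.5 cm; v ends -8 cm/s.
5–11 s: v starts -8 cm/s; Δx = -8·6 + ½·-11·6² = -246 cm; v ends -74 cm/s.
11–15 s: v starts -74 cm/s; Δx = -74·4 + ½·12·4² = -200 cm; v ends -26 cm/s.
x(15) = 2 + Σ Δx = -471.5 cm.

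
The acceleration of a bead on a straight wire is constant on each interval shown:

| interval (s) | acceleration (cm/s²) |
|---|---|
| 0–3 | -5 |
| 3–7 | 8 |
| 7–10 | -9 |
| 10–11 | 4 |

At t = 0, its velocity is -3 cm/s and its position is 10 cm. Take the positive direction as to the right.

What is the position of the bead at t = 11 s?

On each constant-a segment, Δv = aΔt and Δx = v₀Δt + ½aΔt²; chain segment to segment.
0–3 s: v starts -3 cm/s; Δx = -3·3 + ½·-5·3² = -31.5 cm; v ends -18 cm/s.
3–7 s: v starts -18 cm/s; Δx = -18·4 + ½·8·4² = -8 cm; v ends 14 cm/s.
7–10 s: v starts 14 cm/s; Δx = 14·3 + ½·-9·3² = 1.5 cm; v ends -13 cm/s.
10–11 s: v starts -13 cm/s; Δx = -13·1 + ½·4·1² = -11 cm; v ends -9 cm/s.
x(11) = 10 + Σ Δx = -39 cm.

-39 cm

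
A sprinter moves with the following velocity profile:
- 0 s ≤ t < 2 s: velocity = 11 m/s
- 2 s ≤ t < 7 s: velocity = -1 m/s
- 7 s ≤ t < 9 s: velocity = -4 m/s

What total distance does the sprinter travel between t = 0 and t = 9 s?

35 m

Total distance travelled is ∫|v| dt — sum the magnitudes of each area piece.
0–2 s: |11| × 2 = 22 m
2–7 s: |-1| × 5 = 5 m
7–9 s: |-4| × 2 = 8 m
Total distance = 35 m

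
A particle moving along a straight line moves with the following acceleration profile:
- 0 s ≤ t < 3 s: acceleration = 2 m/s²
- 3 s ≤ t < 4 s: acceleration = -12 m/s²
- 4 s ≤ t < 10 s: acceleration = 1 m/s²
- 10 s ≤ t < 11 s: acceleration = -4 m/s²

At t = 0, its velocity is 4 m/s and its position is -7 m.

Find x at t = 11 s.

26 m

On each constant-a segment, Δv = aΔt and Δx = v₀Δt + ½aΔt²; chain segment to segment.
0–3 s: v starts 4 m/s; Δx = 4·3 + ½·2·3² = 21 m; v ends 10 m/s.
3–4 s: v starts 10 m/s; Δx = 10·1 + ½·-12·1² = 4 m; v ends -2 m/s.
4–10 s: v starts -2 m/s; Δx = -2·6 + ½·1·6² = 6 m; v ends 4 m/s.
10–11 s: v starts 4 m/s; Δx = 4·1 + ½·-4·1² = 2 m; v ends 0 m/s.
x(11) = -7 + Σ Δx = 26 m.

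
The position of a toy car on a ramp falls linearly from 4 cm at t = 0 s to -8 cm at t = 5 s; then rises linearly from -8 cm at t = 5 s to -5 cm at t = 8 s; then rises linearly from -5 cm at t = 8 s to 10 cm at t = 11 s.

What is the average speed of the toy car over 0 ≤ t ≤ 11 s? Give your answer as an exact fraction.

Average speed = (total path length)/(elapsed time); on a piecewise-linear x-t graph the path length is Σ|Δx|.
0–5 s: |Δx| = |-8 − 4| = 12 cm
5–8 s: |Δx| = |-5 − -8| = 3 cm
8–11 s: |Δx| = |10 − -5| = 15 cm
Total path = 30 cm; average speed = 30/11 = 30/11 cm/s.

30/11 cm/s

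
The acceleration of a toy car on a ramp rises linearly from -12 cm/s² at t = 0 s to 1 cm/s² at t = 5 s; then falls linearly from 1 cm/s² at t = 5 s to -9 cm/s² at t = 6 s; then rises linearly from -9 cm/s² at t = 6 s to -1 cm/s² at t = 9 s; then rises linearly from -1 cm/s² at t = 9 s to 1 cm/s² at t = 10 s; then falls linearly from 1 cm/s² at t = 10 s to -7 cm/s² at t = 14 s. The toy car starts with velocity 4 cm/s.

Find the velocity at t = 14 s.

Δv equals the area under the a-t graph; then v = v₀ + Δv.
0–5 s: ½(-12 + 1)(5) = -27.5 cm/s
5–6 s: ½(1 + -9)(1) = -4 cm/s
6–9 s: ½(-9 + -1)(3) = -15 cm/s
9–10 s: ½(-1 + 1)(1) = 0 cm/s
10–14 s: ½(1 + -7)(4) = -12 cm/s
Δv = -58.5 cm/s, so v(14) = 4 + (-58.5) = -54.5 cm/s.

-54.5 cm/s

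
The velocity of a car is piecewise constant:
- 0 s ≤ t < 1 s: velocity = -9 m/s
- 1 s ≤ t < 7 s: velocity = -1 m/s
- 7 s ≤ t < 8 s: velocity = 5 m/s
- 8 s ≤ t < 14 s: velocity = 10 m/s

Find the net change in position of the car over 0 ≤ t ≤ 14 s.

50 m

Displacement is the signed area under the v-t curve.
0–1 s: -9 × 1 = -9 m
1–7 s: -1 × 6 = -6 m
7–8 s: 5 × 1 = 5 m
8–14 s: 10 × 6 = 60 m
Net displacement = 50 m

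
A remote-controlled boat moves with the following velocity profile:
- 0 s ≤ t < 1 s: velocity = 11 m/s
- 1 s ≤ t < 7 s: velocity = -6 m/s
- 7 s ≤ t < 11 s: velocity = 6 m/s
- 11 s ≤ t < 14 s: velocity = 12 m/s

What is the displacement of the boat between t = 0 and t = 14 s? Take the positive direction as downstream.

Net displacement equals the area under the velocity-time graph (areas below the axis count negative).
0–1 s: 11 × 1 = 11 m
1–7 s: -6 × 6 = -36 m
7–11 s: 6 × 4 = 24 m
11–14 s: 12 × 3 = 36 m
Net displacement = 35 m

35 m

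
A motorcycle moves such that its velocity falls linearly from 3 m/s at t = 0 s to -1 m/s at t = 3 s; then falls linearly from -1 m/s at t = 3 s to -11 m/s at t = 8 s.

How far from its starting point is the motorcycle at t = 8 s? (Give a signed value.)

-27 m

Net displacement equals the area under the velocity-time graph (areas below the axis count negative).
0–3 s: ½(3 + -1)(3) = 3 m
3–8 s: ½(-1 + -11)(5) = -30 m
Net displacement = -27 m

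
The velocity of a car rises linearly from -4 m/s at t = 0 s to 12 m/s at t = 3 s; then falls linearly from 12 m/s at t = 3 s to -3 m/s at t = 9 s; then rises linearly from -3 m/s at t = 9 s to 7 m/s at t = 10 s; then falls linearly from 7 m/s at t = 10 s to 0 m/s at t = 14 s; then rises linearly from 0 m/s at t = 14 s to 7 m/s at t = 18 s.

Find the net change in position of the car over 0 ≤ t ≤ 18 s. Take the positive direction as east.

69 m

Net displacement equals the area under the velocity-time graph (areas below the axis count negative).
0–3 s: ½(-4 + 12)(3) = 12 m
3–9 s: ½(12 + -3)(6) = 27 m
9–10 s: ½(-3 + 7)(1) = 2 m
10–14 s: ½(7 + 0)(4) = 14 m
14–18 s: ½(0 + 7)(4) = 14 m
Net displacement = 69 m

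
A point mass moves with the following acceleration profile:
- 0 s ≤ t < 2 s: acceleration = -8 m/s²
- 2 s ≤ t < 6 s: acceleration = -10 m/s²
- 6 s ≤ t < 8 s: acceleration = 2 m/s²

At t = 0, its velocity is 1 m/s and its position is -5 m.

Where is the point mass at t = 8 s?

-265 m

On each constant-a segment, Δv = aΔt and Δx = v₀Δt + ½aΔt²; chain segment to segment.
0–2 s: v starts 1 m/s; Δx = 1·2 + ½·-8·2² = -14 m; v ends -15 m/s.
2–6 s: v starts -15 m/s; Δx = -15·4 + ½·-10·4² = -140 m; v ends -55 m/s.
6–8 s: v starts -55 m/s; Δx = -55·2 + ½·2·2² = -106 m; v ends -51 m/s.
x(8) = -5 + Σ Δx = -265 m.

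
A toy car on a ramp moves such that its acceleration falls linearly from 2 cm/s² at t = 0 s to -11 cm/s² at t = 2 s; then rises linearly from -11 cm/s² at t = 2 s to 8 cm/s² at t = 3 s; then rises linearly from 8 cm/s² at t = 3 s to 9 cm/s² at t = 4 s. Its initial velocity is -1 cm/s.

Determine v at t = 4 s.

-3 cm/s

Δv equals the area under the a-t graph; then v = v₀ + Δv.
0–2 s: ½(2 + -11)(2) = -9 cm/s
2–3 s: ½(-11 + 8)(1) = -1.5 cm/s
3–4 s: ½(8 + 9)(1) = 8.5 cm/s
Δv = -2 cm/s, so v(4) = -1 + (-2) = -3 cm/s.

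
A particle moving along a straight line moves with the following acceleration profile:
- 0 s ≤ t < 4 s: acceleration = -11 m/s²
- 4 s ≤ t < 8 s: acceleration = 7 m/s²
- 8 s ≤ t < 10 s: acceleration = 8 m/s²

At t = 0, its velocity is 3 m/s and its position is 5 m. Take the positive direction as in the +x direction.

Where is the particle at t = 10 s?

-189 m

On each constant-a segment, Δv = aΔt and Δx = v₀Δt + ½aΔt²; chain segment to segment.
0–4 s: v starts 3 m/s; Δx = 3·4 + ½·-11·4² = -76 m; v ends -41 m/s.
4–8 s: v starts -41 m/s; Δx = -41·4 + ½·7·4² = -108 m; v ends -13 m/s.
8–10 s: v starts -13 m/s; Δx = -13·2 + ½·8·2² = -10 m; v ends 3 m/s.
x(10) = 5 + Σ Δx = -189 m.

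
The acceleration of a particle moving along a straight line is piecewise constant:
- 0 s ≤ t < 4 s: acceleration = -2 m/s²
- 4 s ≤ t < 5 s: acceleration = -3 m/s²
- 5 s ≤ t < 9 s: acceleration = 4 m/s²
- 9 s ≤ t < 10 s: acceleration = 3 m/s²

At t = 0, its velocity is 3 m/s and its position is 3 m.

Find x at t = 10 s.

On each constant-a segment, Δv = aΔt and Δx = v₀Δt + ½aΔt²; chain segment to segment.
0–4 s: v starts 3 m/s; Δx = 3·4 + ½·-2·4² = -4 m; v ends -5 m/s.
4–5 s: v starts -5 m/s; Δx = -5·1 + ½·-3·1² = -6.5 m; v ends -8 m/s.
5–9 s: v starts -8 m/s; Δx = -8·4 + ½·4·4² = 0 m; v ends 8 m/s.
9–10 s: v starts 8 m/s; Δx = 8·1 + ½·3·1² = 9.5 m; v ends 11 m/s.
x(10) = 3 + Σ Δx = 2 m.

2 m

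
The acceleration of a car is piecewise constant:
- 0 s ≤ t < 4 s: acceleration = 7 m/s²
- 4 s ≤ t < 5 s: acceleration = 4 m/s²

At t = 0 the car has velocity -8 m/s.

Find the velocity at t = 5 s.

Δv equals the area under the a-t graph; then v = v₀ + Δv.
0–4 s: 7 × 4 = 28 m/s
4–5 s: 4 × 1 = 4 m/s
Δv = 32 m/s, so v(5) = -8 + (32) = 24 m/s.

24 m/s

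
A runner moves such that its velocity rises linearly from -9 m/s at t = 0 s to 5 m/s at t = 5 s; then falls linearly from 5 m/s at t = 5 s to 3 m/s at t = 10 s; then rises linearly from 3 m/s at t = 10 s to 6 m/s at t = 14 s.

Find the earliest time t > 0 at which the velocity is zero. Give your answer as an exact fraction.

v changes sign on 0–5 s (from -9 to 5); the graph is linear there, so v = 0 at t = 0 + (9)·(5 − 0)/(5 − -9) = 45/14 s.

t = 45/14 s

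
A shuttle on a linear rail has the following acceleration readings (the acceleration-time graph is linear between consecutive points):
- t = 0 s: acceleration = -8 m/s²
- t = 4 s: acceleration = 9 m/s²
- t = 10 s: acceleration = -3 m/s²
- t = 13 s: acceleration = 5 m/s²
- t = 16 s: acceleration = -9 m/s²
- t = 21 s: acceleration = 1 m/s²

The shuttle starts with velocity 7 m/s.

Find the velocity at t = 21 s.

4 m/s

Δv equals the area under the a-t graph; then v = v₀ + Δv.
0–4 s: ½(-8 + 9)(4) = 2 m/s
4–10 s: ½(9 + -3)(6) = 18 m/s
10–13 s: ½(-3 + 5)(3) = 3 m/s
13–16 s: ½(5 + -9)(3) = -6 m/s
16–21 s: ½(-9 + 1)(5) = -20 m/s
Δv = -3 m/s, so v(21) = 7 + (-3) = 4 m/s.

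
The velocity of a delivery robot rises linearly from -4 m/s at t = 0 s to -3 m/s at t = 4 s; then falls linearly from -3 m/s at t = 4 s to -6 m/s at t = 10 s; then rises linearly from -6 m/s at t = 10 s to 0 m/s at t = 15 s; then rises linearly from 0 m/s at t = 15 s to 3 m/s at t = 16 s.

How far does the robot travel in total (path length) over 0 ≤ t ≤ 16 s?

Distance (not displacement) is the total path length: add the absolute areas under v-t.
0–4 s: |½(-4 + -3)(4)| = 14 m
4–10 s: |½(-3 + -6)(6)| = 27 m
10–15 s: |½(-6 + 0)(5)| = 15 m
15–16 s: |½(0 + 3)(1)| = 1.5 m
Total distance = 57.5 m

57.5 m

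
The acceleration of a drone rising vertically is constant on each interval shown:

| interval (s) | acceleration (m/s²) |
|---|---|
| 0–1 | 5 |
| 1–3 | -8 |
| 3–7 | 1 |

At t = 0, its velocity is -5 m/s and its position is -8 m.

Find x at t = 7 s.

On each constant-a segment, Δv = aΔt and Δx = v₀Δt + ½aΔt²; chain segment to segment.
0–1 s: v starts -5 m/s; Δx = -5·1 + ½·5·1² = -2.5 m; v ends 0 m/s.
1–3 s: v starts 0 m/s; Δx = 0·2 + ½·-8·2² = -16 m; v ends -16 m/s.
3–7 s: v starts -16 m/s; Δx = -16·4 + ½·1·4² = -56 m; v ends -12 m/s.
x(7) = -8 + Σ Δx = -82.5 m.

-82.5 m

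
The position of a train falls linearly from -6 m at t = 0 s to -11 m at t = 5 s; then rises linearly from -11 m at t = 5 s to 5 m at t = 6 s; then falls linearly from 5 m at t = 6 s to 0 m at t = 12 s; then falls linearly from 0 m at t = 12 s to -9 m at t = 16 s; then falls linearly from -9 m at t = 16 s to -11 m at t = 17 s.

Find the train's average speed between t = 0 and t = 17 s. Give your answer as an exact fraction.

37/17 m/s

Average speed = (total path length)/(elapsed time); on a piecewise-linear x-t graph the path length is Σ|Δx|.
0–5 s: |Δx| = |-11 − -6| = 5 m
5–6 s: |Δx| = |5 − -11| = 16 m
6–12 s: |Δx| = |0 − 5| = 5 m
12–16 s: |Δx| = |-9 − 0| = 9 m
16–17 s: |Δx| = |-11 − -9| = 2 m
Total path = 37 m; average speed = 37/17 = 37/17 m/s.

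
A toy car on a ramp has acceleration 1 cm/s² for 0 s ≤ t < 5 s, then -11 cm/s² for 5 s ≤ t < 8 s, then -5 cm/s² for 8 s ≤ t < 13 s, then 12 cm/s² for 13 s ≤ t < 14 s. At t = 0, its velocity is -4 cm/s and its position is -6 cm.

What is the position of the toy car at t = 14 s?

On each constant-a segment, Δv = aΔt and Δx = v₀Δt + ½aΔt²; chain segment to segment.
0–5 s: v starts -4 cm/s; Δx = -4·5 + ½·1·5² = -7.5 cm; v ends 1 cm/s.
5–8 s: v starts 1 cm/s; Δx = 1·3 + ½·-11·3² = -46.5 cm; v ends -32 cm/s.
8–13 s: v starts -32 cm/s; Δx = -32·5 + ½·-5·5² = -222.5 cm; v ends -57 cm/s.
13–14 s: v starts -57 cm/s; Δx = -57·1 + ½·12·1² = -51 cm; v ends -45 cm/s.
x(14) = -6 + Σ Δx = -333.5 cm.

-333.5 cm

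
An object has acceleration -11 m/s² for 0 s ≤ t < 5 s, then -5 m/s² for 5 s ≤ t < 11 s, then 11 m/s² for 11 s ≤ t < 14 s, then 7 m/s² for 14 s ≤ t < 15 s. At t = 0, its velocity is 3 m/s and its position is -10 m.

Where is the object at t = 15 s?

-776.5 m

On each constant-a segment, Δv = aΔt and Δx = v₀Δt + ½aΔt²; chain segment to segment.
0–5 s: v starts 3 m/s; Δx = 3·5 + ½·-11·5² = -122.5 m; v ends -52 m/s.
5–11 s: v starts -52 m/s; Δx = -52·6 + ½·-5·6² = -402 m; v ends -82 m/s.
11–14 s: v starts -82 m/s; Δx = -82·3 + ½·11·3² = -196.5 m; v ends -49 m/s.
14–15 s: v starts -49 m/s; Δx = -49·1 + ½·7·1² = -45.5 m; v ends -42 m/s.
x(15) = -10 + Σ Δx = -776.5 m.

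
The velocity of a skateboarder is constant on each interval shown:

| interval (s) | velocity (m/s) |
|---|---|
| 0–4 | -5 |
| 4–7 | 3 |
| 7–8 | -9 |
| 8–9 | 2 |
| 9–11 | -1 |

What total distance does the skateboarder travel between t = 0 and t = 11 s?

Total distance travelled is ∫|v| dt — sum the magnitudes of each area piece.
0–4 s: |-5| × 4 = 20 m
4–7 s: |3| × 3 = 9 m
7–8 s: |-9| × 1 = 9 m
8–9 s: |2| × 1 = 2 m
9–11 s: |-1| × 2 = 2 m
Total distance = 42 m

42 m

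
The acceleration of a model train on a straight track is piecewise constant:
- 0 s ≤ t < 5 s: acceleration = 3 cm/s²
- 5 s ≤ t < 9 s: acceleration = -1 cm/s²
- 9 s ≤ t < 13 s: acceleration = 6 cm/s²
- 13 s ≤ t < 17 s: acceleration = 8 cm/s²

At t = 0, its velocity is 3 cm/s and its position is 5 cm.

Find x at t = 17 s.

441.5 cm

On each constant-a segment, Δv = aΔt and Δx = v₀Δt + ½aΔt²; chain segment to segment.
0–5 s: v starts 3 cm/s; Δx = 3·5 + ½·3·5² = 52.5 cm; v ends 18 cm/s.
5–9 s: v starts 18 cm/s; Δx = 18·4 + ½·-1·4² = 64 cm; v ends 14 cm/s.
9–13 s: v starts 14 cm/s; Δx = 14·4 + ½·6·4² = 104 cm; v ends 38 cm/s.
13–17 s: v starts 38 cm/s; Δx = 38·4 + ½·8·4² = 216 cm; v ends 70 cm/s.
x(17) = 5 + Σ Δx = 441.5 cm.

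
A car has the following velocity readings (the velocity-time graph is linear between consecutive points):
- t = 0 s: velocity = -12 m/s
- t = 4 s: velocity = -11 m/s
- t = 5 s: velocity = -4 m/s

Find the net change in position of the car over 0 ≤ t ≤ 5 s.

-53.5 m

Net displacement equals the area under the velocity-time graph (areas below the axis count negative).
0–4 s: ½(-12 + -11)(4) = -46 m
4–5 s: ½(-11 + -4)(1) = -7.5 m
Net displacement = -53.5 m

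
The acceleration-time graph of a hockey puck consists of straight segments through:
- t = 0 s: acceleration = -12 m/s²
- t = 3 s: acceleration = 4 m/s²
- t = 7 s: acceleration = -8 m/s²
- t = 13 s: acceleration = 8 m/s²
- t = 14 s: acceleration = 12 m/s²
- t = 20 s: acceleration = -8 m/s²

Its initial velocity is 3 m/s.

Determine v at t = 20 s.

5 m/s

Δv equals the area under the a-t graph; then v = v₀ + Δv.
0–3 s: ½(-12 + 4)(3) = -12 m/s
3–7 s: ½(4 + -8)(4) = -8 m/s
7–13 s: ½(-8 + 8)(6) = 0 m/s
13–14 s: ½(8 + 12)(1) = 10 m/s
14–20 s: ½(12 + -8)(6) = 12 m/s
Δv = 2 m/s, so v(20) = 3 + (2) = 5 m/s.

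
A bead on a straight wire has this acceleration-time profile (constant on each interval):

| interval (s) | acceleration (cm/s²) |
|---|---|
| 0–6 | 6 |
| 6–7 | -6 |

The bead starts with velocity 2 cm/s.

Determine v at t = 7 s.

32 cm/s

Δv equals the area under the a-t graph; then v = v₀ + Δv.
0–6 s: 6 × 6 = 36 cm/s
6–7 s: -6 × 1 = -6 cm/s
Δv = 30 cm/s, so v(7) = 2 + (30) = 32 cm/s.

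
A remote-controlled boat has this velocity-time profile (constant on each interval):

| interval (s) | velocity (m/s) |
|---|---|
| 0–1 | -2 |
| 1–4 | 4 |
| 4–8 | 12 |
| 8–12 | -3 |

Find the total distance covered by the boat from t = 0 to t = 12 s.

74 m

Distance (not displacement) is the total path length: add the absolute areas under v-t.
0–1 s: |-2| × 1 = 2 m
1–4 s: |4| × 3 = 12 m
4–8 s: |12| × 4 = 48 m
8–12 s: |-3| × 4 = 12 m
Total distance = 74 m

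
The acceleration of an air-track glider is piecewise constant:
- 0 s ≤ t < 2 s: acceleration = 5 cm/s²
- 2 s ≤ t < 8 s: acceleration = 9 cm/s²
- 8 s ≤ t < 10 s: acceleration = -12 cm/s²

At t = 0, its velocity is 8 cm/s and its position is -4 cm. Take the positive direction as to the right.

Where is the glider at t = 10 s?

412 cm

On each constant-a segment, Δv = aΔt and Δx = v₀Δt + ½aΔt²; chain segment to segment.
0–2 s: v starts 8 cm/s; Δx = 8·2 + ½·5·2² = 26 cm; v ends 18 cm/s.
2–8 s: v starts 18 cm/s; Δx = 18·6 + ½·9·6² = 270 cm; v ends 72 cm/s.
8–10 s: v starts 72 cm/s; Δx = 72·2 + ½·-12·2² = 120 cm; v ends 48 cm/s.
x(10) = -4 + Σ Δx = 412 cm.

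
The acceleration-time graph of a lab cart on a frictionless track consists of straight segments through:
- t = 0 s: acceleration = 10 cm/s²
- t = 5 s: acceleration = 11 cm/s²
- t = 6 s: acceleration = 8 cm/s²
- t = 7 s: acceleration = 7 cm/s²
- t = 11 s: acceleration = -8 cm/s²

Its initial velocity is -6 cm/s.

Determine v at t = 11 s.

61.5 cm/s

Δv equals the area under the a-t graph; then v = v₀ + Δv.
0–5 s: ½(10 + 11)(5) = 52.5 cm/s
5–6 s: ½(11 + 8)(1) = 9.5 cm/s
6–7 s: ½(8 + 7)(1) = 7.5 cm/s
7–11 s: ½(7 + -8)(4) = -2 cm/s
Δv = 67.5 cm/s, so v(11) = -6 + (67.5) = 61.5 cm/s.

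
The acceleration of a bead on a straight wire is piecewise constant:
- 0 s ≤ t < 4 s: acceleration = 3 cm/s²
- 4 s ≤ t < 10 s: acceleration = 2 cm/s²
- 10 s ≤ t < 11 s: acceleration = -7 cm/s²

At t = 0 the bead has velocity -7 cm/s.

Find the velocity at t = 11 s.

Δv equals the area under the a-t graph; then v = v₀ + Δv.
0–4 s: 3 × 4 = 12 cm/s
4–10 s: 2 × 6 = 12 cm/s
10–11 s: -7 × 1 = -7 cm/s
Δv = 17 cm/s, so v(11) = -7 + (17) = 10 cm/s.

10 cm/s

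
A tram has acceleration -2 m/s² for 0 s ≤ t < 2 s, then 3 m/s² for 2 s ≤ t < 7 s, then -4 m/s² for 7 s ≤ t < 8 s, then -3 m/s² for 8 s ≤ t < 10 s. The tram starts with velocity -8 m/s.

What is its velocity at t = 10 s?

-7 m/s

Δv equals the area under the a-t graph; then v = v₀ + Δv.
0–2 s: -2 × 2 = -4 m/s
2–7 s: 3 × 5 = 15 m/s
7–8 s: -4 × 1 = -4 m/s
8–10 s: -3 × 2 = -6 m/s
Δv = 1 m/s, so v(10) = -8 + (1) = -7 m/s.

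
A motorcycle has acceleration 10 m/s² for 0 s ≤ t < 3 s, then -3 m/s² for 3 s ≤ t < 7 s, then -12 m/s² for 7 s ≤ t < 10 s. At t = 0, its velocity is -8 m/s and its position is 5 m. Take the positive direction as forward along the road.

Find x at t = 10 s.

On each constant-a segment, Δv = aΔt and Δx = v₀Δt + ½aΔt²; chain segment to segment.
0–3 s: v starts -8 m/s; Δx = -8·3 + ½·10·3² = 21 m; v ends 22 m/s.
3–7 s: v starts 22 m/s; Δx = 22·4 + ½·-3·4² = 64 m; v ends 10 m/s.
7–10 s: v starts 10 m/s; Δx = 10·3 + ½·-12·3² = -24 m; v ends -26 m/s.
x(10) = 5 + Σ Δx = 66 m.

66 m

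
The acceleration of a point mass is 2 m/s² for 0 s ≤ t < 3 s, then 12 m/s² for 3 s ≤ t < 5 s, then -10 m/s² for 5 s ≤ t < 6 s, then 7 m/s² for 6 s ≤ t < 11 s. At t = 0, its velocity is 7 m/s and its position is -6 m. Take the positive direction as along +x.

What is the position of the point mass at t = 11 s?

328.5 m

On each constant-a segment, Δv = aΔt and Δx = v₀Δt + ½aΔt²; chain segment to segment.
0–3 s: v starts 7 m/s; Δx = 7·3 + ½·2·3² = 30 m; v ends 13 m/s.
3–5 s: v starts 13 m/s; Δx = 13·2 + ½·12·2² = 50 m; v ends 37 m/s.
5–6 s: v starts 37 m/s; Δx = 37·1 + ½·-10·1² = 32 m; v ends 27 m/s.
6–11 s: v starts 27 m/s; Δx = 27·5 + ½·7·5² = 222.5 m; v ends 62 m/s.
x(11) = -6 + Σ Δx = 328.5 m.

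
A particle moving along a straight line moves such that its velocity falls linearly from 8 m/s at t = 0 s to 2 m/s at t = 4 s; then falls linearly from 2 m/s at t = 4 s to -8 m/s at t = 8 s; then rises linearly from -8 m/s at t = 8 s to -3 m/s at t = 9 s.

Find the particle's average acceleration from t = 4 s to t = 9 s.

-1 m/s²

Average acceleration = Δv/Δt = (-3 − 2)/(9 − 4) = -1 m/s².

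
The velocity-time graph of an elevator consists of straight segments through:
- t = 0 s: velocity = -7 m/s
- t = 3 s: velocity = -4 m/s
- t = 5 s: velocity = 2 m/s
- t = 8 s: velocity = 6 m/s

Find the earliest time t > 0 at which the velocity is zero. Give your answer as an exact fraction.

t = 13/3 s

v changes sign on 3–5 s (from -4 to 2); the graph is linear there, so v = 0 at t = 3 + (4)·(5 − 3)/(2 − -4) = 13/3 s.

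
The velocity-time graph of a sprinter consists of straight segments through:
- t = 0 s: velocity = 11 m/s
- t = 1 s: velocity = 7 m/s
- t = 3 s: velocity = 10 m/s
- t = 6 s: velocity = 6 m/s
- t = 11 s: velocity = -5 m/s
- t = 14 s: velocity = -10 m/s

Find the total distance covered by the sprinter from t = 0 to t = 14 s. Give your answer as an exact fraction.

950/11 m

Total distance travelled is ∫|v| dt — sum the magnitudes of each area piece.
0–1 s: |½(11 + 7)(1)| = 9 m
1–3 s: |½(7 + 10)(2)| = 17 m
3–6 s: |½(10 + 6)(3)| = 24 m
6–11 s: v = 0 at t = 96/11 s; triangle areas 90/11 + 125/22 = 305/22 m
11–14 s: |½(-5 + -10)(3)| = 22.5 m
Total distance = 950/11 m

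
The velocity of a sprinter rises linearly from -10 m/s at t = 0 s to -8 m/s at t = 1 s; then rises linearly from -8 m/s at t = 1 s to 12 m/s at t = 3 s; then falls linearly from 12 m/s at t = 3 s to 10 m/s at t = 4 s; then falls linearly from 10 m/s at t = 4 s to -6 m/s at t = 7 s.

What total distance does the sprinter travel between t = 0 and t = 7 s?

Total distance travelled is ∫|v| dt — sum the magnitudes of each area piece.
0–1 s: |½(-10 + -8)(1)| = 9 m
1–3 s: v = 0 at t = 1.8 s; triangle areas 3.2 + 7.2 = 10.4 m
3–4 s: |½(12 + 10)(1)| = 11 m
4–7 s: v = 0 at t = 5.875 s; triangle areas 9.375 + 3.375 = 12.75 m
Total distance = 43.15 m

43.15 m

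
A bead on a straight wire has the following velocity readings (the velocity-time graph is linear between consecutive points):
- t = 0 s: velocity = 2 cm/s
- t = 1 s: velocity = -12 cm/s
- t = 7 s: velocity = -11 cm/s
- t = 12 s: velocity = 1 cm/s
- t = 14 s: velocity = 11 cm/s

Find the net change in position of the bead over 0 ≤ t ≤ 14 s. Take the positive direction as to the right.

Displacement is the signed area under the v-t curve.
0–1 s: ½(2 + -12)(1) = -5 cm
1–7 s: ½(-12 + -11)(6) = -69 cm
7–12 s: ½(-11 + 1)(5) = -25 cm
12–14 s: ½(1 + 11)(2) = 12 cm
Net displacement = -87 cm

-87 cm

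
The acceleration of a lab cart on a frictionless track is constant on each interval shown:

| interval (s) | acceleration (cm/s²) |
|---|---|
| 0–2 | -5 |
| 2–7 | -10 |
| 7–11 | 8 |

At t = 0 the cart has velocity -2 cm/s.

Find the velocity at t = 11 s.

Δv equals the area under the a-t graph; then v = v₀ + Δv.
0–2 s: -5 × 2 = -10 cm/s
2–7 s: -10 × 5 = -50 cm/s
7–11 s: 8 × 4 = 32 cm/s
Δv = -28 cm/s, so v(11) = -2 + (-28) = -30 cm/s.

-30 cm/s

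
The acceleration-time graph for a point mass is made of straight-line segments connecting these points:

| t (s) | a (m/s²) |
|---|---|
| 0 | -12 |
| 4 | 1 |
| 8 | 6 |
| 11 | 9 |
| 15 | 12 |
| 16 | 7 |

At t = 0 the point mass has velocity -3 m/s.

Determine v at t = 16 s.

63 m/s

Δv equals the area under the a-t graph; then v = v₀ + Δv.
0–4 s: ½(-12 + 1)(4) = -22 m/s
4–8 s: ½(1 + 6)(4) = 14 m/s
8–11 s: ½(6 + 9)(3) = 22.5 m/s
11–15 s: ½(9 + 12)(4) = 42 m/s
15–16 s: ½(12 + 7)(1) = 9.5 m/s
Δv = 66 m/s, so v(16) = -3 + (66) = 63 m/s.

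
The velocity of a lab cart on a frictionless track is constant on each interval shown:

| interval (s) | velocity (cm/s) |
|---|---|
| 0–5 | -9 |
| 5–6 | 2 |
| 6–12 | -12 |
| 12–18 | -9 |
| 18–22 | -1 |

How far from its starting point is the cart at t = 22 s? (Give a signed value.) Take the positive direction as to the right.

-173 cm

Displacement is the signed area under the v-t curve.
0–5 s: -9 × 5 = -45 cm
5–6 s: 2 × 1 = 2 cm
6–12 s: -12 × 6 = -72 cm
12–18 s: -9 × 6 = -54 cm
18–22 s: -1 × 4 = -4 cm
Net displacement = -173 cm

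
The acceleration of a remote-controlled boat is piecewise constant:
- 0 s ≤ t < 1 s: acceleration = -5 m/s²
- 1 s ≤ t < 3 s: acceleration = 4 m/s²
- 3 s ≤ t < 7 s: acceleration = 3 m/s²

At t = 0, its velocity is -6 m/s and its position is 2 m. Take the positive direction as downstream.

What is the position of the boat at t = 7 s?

On each constant-a segment, Δv = aΔt and Δx = v₀Δt + ½aΔt²; chain segment to segment.
0–1 s: v starts -6 m/s; Δx = -6·1 + ½·-5·1² = -8.5 m; v ends -11 m/s.
1–3 s: v starts -11 m/s; Δx = -11·2 + ½·4·2² = -14 m; v ends -3 m/s.
3–7 s: v starts -3 m/s; Δx = -3·4 + ½·3·4² = 12 m; v ends 9 m/s.
x(7) = 2 + Σ Δx = -8.5 m.

-8.5 m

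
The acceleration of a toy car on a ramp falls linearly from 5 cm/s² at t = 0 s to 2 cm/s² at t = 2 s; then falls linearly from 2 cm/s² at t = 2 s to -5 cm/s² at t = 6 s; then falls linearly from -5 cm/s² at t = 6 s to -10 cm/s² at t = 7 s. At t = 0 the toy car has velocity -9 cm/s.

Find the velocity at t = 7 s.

Δv equals the area under the a-t graph; then v = v₀ + Δv.
0–2 s: ½(5 + 2)(2) = 7 cm/s
2–6 s: ½(2 + -5)(4) = -6 cm/s
6–7 s: ½(-5 + -10)(1) = -7.5 cm/s
Δv = -6.5 cm/s, so v(7) = -9 + (-6.5) = -15.5 cm/s.

-15.5 cm/s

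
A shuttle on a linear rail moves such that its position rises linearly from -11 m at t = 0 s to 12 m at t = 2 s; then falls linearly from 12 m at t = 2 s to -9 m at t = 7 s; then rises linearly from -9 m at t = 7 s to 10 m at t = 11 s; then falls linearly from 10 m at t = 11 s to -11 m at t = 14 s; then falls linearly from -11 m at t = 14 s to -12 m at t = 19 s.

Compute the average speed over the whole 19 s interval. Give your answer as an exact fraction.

Average speed = (total path length)/(elapsed time); on a piecewise-linear x-t graph the path length is Σ|Δx|.
0–2 s: |Δx| = |12 − -11| = 23 m
2–7 s: |Δx| = |-9 − 12| = 21 m
7–11 s: |Δx| = |10 − -9| = 19 m
11–14 s: |Δx| = |-11 − 10| = 21 m
14–19 s: |Δx| = |-12 − -11| = 1 m
Total path = 85 m; average speed = 85/19 = 85/19 m/s.

85/19 m/s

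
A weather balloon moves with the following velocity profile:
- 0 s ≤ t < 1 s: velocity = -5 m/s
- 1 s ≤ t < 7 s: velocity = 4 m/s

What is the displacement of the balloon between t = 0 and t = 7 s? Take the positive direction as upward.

19 m

Displacement is the signed area under the v-t curve.
0–1 s: -5 × 1 = -5 m
1–7 s: 4 × 6 = 24 m
Net displacement = 19 m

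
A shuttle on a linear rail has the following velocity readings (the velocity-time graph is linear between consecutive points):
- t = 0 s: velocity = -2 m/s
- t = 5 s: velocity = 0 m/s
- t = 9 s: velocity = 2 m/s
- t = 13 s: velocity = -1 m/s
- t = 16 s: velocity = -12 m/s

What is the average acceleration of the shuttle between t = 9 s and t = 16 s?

-2 m/s²

Average acceleration = Δv/Δt = (-12 − 2)/(16 − 9) = -2 m/s².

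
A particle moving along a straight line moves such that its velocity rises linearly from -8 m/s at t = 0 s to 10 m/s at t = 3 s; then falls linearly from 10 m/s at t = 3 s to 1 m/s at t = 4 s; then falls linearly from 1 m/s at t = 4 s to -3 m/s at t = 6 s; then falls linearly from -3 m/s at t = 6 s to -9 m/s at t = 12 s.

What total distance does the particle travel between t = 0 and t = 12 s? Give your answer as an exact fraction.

Total distance travelled is ∫|v| dt — sum the magnitudes of each area piece.
0–3 s: v = 0 at t = 4/3 s; triangle areas 16/3 + 25/3 = 41/3 m
3–4 s: |½(10 + 1)(1)| = 5.5 m
4–6 s: v = 0 at t = 4.5 s; triangle areas 0.25 + 2.25 = 2.5 m
6–12 s: |½(-3 + -9)(6)| = 36 m
Total distance = 173/3 m

173/3 m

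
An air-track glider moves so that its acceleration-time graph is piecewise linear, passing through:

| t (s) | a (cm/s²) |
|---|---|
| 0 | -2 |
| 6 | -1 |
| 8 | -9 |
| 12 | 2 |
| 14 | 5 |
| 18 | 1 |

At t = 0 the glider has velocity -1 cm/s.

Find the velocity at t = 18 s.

Δv equals the area under the a-t graph; then v = v₀ + Δv.
0–6 s: ½(-2 + -1)(6) = -9 cm/s
6–8 s: ½(-1 + -9)(2) = -10 cm/s
8–12 s: ½(-9 + 2)(4) = -14 cm/s
12–14 s: ½(2 + 5)(2) = 7 cm/s
14–18 s: ½(5 + 1)(4) = 12 cm/s
Δv = -14 cm/s, so v(18) = -1 + (-14) = -15 cm/s.

-15 cm/s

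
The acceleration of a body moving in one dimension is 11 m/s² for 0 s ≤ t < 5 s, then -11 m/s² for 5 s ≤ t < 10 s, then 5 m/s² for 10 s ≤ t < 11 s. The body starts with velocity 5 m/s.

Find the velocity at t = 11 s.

10 m/s

Δv equals the area under the a-t graph; then v = v₀ + Δv.
0–5 s: 11 × 5 = 55 m/s
5–10 s: -11 × 5 = -55 m/s
10–11 s: 5 × 1 = 5 m/s
Δv = 5 m/s, so v(11) = 5 + (5) = 10 m/s.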